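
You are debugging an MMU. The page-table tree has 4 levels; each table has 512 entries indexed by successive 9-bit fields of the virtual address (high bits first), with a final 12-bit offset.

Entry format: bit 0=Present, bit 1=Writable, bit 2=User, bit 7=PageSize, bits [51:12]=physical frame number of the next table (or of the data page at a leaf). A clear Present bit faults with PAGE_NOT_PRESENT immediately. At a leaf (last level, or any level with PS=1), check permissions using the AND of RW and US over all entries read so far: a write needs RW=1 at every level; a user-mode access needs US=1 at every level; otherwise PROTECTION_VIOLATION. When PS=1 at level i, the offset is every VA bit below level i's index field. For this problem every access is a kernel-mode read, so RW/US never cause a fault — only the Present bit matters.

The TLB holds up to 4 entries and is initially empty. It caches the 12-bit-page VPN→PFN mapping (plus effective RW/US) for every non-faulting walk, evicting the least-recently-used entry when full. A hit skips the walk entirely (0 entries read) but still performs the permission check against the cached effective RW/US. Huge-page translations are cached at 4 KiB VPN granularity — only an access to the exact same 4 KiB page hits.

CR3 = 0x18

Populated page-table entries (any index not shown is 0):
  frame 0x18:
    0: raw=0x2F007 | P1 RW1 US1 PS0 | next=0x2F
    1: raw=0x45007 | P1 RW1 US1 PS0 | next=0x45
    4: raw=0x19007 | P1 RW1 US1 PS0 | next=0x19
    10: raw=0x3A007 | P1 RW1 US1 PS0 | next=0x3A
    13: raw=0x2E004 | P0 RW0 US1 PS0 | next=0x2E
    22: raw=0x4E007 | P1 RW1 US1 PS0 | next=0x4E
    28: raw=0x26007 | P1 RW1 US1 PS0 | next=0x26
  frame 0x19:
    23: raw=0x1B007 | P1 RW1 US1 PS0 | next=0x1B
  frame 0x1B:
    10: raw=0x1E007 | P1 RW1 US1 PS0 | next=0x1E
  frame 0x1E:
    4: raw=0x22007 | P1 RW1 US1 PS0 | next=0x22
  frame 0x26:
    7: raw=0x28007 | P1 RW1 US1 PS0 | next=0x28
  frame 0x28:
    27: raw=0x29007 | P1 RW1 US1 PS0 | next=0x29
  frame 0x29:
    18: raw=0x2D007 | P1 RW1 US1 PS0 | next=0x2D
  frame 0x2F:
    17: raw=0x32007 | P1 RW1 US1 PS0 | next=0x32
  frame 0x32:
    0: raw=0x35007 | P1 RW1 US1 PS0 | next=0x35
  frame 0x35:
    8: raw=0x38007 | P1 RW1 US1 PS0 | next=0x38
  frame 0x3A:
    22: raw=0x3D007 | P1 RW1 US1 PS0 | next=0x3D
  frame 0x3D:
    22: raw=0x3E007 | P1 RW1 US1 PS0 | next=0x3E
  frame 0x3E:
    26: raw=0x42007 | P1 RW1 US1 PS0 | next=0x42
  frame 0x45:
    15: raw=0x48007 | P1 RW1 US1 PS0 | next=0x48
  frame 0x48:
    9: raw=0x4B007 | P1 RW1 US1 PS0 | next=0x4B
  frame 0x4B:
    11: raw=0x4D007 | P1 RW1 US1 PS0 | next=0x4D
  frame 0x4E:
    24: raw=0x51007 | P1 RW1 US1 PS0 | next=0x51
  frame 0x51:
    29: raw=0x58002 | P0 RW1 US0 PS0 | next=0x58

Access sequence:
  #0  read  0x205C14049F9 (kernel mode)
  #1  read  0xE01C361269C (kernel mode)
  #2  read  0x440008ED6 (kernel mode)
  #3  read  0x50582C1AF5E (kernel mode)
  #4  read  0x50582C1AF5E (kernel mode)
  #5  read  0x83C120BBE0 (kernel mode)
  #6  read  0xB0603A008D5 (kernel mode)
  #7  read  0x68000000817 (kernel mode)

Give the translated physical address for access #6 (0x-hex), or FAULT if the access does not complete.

Trace:
#0 VA=0x205C14049F9 (r,kernel):
  L0 @0x18[4] → 0x19007  P=1,RW=1,US=1,PS=0
  L1 @0x19[23] → 0x1B007  P=1,RW=1,US=1,PS=0
  L2 @0x1B[10] → 0x1E007  P=1,RW=1,US=1,PS=0
  L3 @0x1E[4] → 0x22007  P=1,RW=1,US=1,PS=0
  → PA=0x229F9  (4 entries read)
#1 VA=0xE01C361269C (r,kernel):
  L0 @0x18[28] → 0x26007  P=1,RW=1,US=1,PS=0
  L1 @0x26[7] → 0x28007  P=1,RW=1,US=1,PS=0
  L2 @0x28[27] → 0x29007  P=1,RW=1,US=1,PS=0
  L3 @0x29[18] → 0x2D007  P=1,RW=1,US=1,PS=0
  → PA=0x2D69C  (4 entries read)
#2 VA=0x440008ED6 (r,kernel):
  L0 @0x18[0] → 0x2F007  P=1,RW=1,US=1,PS=0
  L1 @0x2F[17] → 0x32007  P=1,RW=1,US=1,PS=0
  L2 @0x32[0] → 0x35007  P=1,RW=1,US=1,PS=0
  L3 @0x35[8] → 0x38007  P=1,RW=1,US=1,PS=0
  → PA=0x38ED6  (4 entries read)
#3 VA=0x50582C1AF5E (r,kernel):
  L0 @0x18[10] → 0x3A007  P=1,RW=1,US=1,PS=0
  L1 @0x3A[22] → 0x3D007  P=1,RW=1,US=1,PS=0
  L2 @0x3D[22] → 0x3E007  P=1,RW=1,US=1,PS=0
  L3 @0x3E[26] → 0x42007  P=1,RW=1,US=1,PS=0
  → PA=0x42F5E  (4 entries read)
#4 VA=0x50582C1AF5E (r,kernel):
  TLB hit vpn=0x50582C1A → PA=0x42F5E
#5 VA=0x83C120BBE0 (r,kernel):
  L0 @0x18[1] → 0x45007  P=1,RW=1,US=1,PS=0
  L1 @0x45[15] → 0x48007  P=1,RW=1,US=1,PS=0
  L2 @0x48[9] → 0x4B007  P=1,RW=1,US=1,PS=0
  L3 @0x4B[11] → 0x4D007  P=1,RW=1,US=1,PS=0
  → PA=0x4DBE0  (4 entries read)
#6 VA=0xB0603A008D5 (r,kernel):
  L0 @0x18[22] → 0x4E007  P=1,RW=1,US=1,PS=0
  L1 @0x4E[24] → 0x51007  P=1,RW=1,US=1,PS=0
  L2 @0x51[29] → 0x58002  P=0,RW=1,US=0,PS=0
  ⇒ fault: PAGE_NOT_PRESENT  — 3 lookups
#7 VA=0x68000000817 (r,kernel):
  L0 @0x18[13] → 0x2E004  P=0,RW=0,US=1,PS=0
  ⇒ fault: PAGE_NOT_PRESENT  — 1 lookups

Access #6 PA: FAULT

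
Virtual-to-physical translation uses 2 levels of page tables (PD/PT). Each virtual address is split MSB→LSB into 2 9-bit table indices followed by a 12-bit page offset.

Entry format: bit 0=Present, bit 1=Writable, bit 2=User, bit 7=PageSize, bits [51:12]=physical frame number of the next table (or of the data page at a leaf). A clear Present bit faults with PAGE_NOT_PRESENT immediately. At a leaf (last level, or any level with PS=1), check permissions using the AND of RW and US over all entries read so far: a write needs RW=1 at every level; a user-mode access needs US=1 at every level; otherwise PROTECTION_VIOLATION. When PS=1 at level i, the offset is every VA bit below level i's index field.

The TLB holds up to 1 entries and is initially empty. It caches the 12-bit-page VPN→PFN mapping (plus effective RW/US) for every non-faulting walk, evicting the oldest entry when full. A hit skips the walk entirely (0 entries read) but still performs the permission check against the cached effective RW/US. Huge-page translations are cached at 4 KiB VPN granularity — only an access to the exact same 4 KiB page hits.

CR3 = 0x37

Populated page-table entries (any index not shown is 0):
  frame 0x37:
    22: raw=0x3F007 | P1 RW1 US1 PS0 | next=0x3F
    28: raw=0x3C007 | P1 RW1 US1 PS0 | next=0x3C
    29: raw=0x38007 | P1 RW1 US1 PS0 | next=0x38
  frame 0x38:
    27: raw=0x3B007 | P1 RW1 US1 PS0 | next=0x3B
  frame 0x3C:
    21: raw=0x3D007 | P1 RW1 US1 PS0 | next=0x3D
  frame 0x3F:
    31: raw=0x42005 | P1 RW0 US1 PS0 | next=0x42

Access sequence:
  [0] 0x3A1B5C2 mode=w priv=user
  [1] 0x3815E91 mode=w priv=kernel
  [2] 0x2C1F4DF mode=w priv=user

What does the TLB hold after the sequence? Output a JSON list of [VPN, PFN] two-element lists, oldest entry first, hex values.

Trace:
#0 VA=0x3A1B5C2 (w,user):
  L0: frame=0x37 idx=29 entry=0x38007 [P=1 RW=1 US=1 PS=0]
  L1: frame=0x38 idx=27 entry=0x3B007 [P=1 RW=1 US=1 PS=0]
  ⇒ phys 0x3B5C2  [2 reads]
#1 VA=0x3815E91 (w,kernel):
  L0: frame=0x37 idx=28 entry=0x3C007 [P=1 RW=1 US=1 PS=0]
  L1: frame=0x3C idx=21 entry=0x3D007 [P=1 RW=1 US=1 PS=0]
  ⇒ phys 0x3DE91  [2 reads]
#2 VA=0x2C1F4DF (w,user):
  L0: frame=0x37 idx=22 entry=0x3F007 [P=1 RW=1 US=1 PS=0]
  L1: frame=0x3F idx=31 entry=0x42005 [P=1 RW=0 US=1 PS=0]
  ⇒ fault: PROTECTION_VIOLATION  — 2 lookups

TLB: [["0x3815", "0x3D"]]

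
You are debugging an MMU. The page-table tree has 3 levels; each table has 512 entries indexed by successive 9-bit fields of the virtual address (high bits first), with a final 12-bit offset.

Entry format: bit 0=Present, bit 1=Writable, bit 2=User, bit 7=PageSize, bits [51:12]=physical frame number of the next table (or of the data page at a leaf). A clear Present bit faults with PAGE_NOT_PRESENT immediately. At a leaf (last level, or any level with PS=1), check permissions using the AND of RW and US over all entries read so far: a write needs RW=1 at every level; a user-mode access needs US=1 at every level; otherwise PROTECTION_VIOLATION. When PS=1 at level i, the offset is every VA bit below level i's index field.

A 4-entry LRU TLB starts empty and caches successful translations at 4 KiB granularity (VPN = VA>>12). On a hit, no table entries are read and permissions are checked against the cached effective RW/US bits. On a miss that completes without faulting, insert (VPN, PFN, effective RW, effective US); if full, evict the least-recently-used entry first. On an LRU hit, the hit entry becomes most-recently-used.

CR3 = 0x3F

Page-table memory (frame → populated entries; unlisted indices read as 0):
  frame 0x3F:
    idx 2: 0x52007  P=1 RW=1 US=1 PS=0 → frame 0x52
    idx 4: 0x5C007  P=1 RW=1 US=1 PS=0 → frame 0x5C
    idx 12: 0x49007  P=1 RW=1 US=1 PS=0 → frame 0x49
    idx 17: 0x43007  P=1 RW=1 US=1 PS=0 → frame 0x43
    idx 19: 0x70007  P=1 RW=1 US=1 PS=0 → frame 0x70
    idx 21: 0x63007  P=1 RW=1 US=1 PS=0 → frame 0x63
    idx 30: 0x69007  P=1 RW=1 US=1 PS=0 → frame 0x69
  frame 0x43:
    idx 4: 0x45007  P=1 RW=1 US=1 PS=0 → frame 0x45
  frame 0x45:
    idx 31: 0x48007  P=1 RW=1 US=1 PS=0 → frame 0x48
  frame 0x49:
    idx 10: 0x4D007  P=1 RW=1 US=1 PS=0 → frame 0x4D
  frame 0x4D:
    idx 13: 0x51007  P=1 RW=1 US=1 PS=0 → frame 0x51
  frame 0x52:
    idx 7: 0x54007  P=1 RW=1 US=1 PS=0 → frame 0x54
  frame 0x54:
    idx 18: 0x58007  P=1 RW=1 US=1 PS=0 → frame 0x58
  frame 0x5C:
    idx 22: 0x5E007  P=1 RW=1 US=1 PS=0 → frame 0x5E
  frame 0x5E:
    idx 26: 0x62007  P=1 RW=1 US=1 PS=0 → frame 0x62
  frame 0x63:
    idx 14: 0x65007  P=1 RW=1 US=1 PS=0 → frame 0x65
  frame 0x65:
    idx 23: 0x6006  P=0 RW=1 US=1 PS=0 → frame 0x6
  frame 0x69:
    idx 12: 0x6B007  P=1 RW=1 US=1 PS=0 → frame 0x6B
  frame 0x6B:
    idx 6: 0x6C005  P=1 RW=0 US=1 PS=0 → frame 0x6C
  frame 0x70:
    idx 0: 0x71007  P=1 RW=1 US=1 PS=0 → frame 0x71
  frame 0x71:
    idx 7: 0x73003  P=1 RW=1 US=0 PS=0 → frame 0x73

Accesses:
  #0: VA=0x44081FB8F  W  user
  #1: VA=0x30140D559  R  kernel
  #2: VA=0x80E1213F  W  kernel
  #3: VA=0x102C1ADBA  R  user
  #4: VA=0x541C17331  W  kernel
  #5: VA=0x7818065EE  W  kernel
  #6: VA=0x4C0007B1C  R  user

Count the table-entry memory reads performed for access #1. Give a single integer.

Trace:
#0 VA=0x44081FB8F (w,user):
  L0 @0x3F[17] → 0x43007  P=1,RW=1,US=1,PS=0
  L1 @0x43[4] → 0x45007  P=1,RW=1,US=1,PS=0
  L2 @0x45[31] → 0x48007  P=1,RW=1,US=1,PS=0
  → PA=0x48B8F  (3 entries read)
#1 VA=0x30140D559 (r,kernel):
  L0 @0x3F[12] → 0x49007  P=1,RW=1,US=1,PS=0
  L1 @0x49[10] → 0x4D007  P=1,RW=1,US=1,PS=0
  L2 @0x4D[13] → 0x51007  P=1,RW=1,US=1,PS=0
  → PA=0x51559  (3 entries read)
#2 VA=0x80E1213F (w,kernel):
  L0 @0x3F[2] → 0x52007  P=1,RW=1,US=1,PS=0
  L1 @0x52[7] → 0x54007  P=1,RW=1,US=1,PS=0
  L2 @0x54[18] → 0x58007  P=1,RW=1,US=1,PS=0
  → PA=0x5813F  (3 entries read)
#3 VA=0x102C1ADBA (r,user):
  L0 @0x3F[4] → 0x5C007  P=1,RW=1,US=1,PS=0
  L1 @0x5C[22] → 0x5E007  P=1,RW=1,US=1,PS=0
  L2 @0x5E[26] → 0x62007  P=1,RW=1,US=1,PS=0
  → PA=0x62DBA  (3 entries read)
#4 VA=0x541C17331 (w,kernel):
  L0 @0x3F[21] → 0x63007  P=1,RW=1,US=1,PS=0
  L1 @0x63[14] → 0x65007  P=1,RW=1,US=1,PS=0
  L2 @0x65[23] → 0x6006  P=0,RW=1,US=1,PS=0
  ✗ PAGE_NOT_PRESENT  [3 reads]
#5 VA=0x7818065EE (w,kernel):
  L0 @0x3F[30] → 0x69007  P=1,RW=1,US=1,PS=0
  L1 @0x69[12] → 0x6B007  P=1,RW=1,US=1,PS=0
  L2 @0x6B[6] → 0x6C005  P=1,RW=0,US=1,PS=0
  ✗ PROTECTION_VIOLATION  [3 reads]
#6 VA=0x4C0007B1C (r,user):
  L0 @0x3F[19] → 0x70007  P=1,RW=1,US=1,PS=0
  L1 @0x70[0] → 0x71007  P=1,RW=1,US=1,PS=0
  L2 @0x71[7] → 0x73003  P=1,RW=1,US=0,PS=0
  ✗ PROTECTION_VIOLATION  [3 reads]

Entries read for #1: 3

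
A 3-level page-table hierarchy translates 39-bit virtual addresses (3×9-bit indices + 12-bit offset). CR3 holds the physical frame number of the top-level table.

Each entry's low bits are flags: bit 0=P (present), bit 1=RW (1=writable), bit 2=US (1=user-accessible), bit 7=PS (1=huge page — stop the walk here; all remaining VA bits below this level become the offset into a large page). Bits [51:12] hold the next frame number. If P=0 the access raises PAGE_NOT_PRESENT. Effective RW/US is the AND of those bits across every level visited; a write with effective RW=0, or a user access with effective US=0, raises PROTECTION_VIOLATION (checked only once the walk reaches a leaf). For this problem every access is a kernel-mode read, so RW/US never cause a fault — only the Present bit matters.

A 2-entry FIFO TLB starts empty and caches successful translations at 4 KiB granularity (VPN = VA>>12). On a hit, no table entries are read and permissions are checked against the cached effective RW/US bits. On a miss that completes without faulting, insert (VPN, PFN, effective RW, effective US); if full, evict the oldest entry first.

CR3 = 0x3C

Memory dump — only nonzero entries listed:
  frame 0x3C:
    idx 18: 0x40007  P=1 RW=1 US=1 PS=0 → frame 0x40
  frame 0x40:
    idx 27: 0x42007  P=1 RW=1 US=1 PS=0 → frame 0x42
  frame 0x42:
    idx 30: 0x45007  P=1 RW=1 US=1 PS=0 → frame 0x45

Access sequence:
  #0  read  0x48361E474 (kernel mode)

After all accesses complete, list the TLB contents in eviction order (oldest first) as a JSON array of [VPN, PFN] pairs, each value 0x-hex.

Trace:
#0 VA=0x48361E474 (r,kernel):
  lvl0: tbl 0x3C, slot 18 ⇒ 0x40007 (P1/RW1/US1/PS0)
  lvl1: tbl 0x40, slot 27 ⇒ 0x42007 (P1/RW1/US1/PS0)
  lvl2: tbl 0x42, slot 30 ⇒ 0x45007 (P1/RW1/US1/PS0)
  → PA=0x45474  (3 entries read)

TLB: [["0x48361E", "0x45"]]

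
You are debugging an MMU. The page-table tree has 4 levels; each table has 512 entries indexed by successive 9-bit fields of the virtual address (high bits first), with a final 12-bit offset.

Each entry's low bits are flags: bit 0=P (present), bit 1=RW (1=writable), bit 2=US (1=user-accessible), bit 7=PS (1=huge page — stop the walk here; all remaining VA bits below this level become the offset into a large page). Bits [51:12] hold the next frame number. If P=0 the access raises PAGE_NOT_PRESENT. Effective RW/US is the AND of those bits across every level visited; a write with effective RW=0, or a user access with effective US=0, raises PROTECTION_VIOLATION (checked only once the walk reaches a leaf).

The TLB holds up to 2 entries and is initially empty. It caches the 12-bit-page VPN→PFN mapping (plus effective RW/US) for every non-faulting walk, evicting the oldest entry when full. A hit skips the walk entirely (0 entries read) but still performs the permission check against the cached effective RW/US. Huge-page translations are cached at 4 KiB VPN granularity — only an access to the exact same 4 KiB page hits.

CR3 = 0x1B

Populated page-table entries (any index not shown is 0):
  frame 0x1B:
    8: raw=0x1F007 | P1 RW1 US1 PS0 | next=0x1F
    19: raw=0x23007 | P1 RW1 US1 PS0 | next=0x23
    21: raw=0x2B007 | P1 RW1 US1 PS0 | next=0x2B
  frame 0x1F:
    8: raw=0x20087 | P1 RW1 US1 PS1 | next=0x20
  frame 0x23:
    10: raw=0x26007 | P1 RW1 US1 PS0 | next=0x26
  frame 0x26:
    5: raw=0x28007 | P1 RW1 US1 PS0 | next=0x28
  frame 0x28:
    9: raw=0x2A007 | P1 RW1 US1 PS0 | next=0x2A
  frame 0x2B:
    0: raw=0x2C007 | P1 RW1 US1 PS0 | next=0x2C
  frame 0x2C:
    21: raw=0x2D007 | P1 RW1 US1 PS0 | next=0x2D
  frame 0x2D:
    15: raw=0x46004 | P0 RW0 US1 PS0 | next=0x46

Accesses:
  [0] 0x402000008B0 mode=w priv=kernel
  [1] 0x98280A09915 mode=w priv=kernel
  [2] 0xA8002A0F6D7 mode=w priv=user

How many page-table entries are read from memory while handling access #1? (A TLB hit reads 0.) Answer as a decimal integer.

Walk each access:
#0 VA=0x402000008B0 (w,kernel):
  lvl0: tbl 0x1B, slot 8 ⇒ 0x1F007 (P1/RW1/US1/PS0)
  lvl1: tbl 0x1F, slot 8 ⇒ 0x20087 (P1/RW1/US1/PS1)
  ✓ 0x208B0 (huge @L1)  — 2 lookups
#1 VA=0x98280A09915 (w,kernel):
  lvl0: tbl 0x1B, slot 19 ⇒ 0x23007 (P1/RW1/US1/PS0)
  lvl1: tbl 0x23, slot 10 ⇒ 0x26007 (P1/RW1/US1/PS0)
  lvl2: tbl 0x26, slot 5 ⇒ 0x28007 (P1/RW1/US1/PS0)
  lvl3: tbl 0x28, slot 9 ⇒ 0x2A007 (P1/RW1/US1/PS0)
  ✓ 0x2A915  — 4 lookups
#2 VA=0xA8002A0F6D7 (w,user):
  lvl0: tbl 0x1B, slot 21 ⇒ 0x2B007 (P1/RW1/US1/PS0)
  lvl1: tbl 0x2B, slot 0 ⇒ 0x2C007 (P1/RW1/US1/PS0)
  lvl2: tbl 0x2C, slot 21 ⇒ 0x2D007 (P1/RW1/US1/PS0)
  lvl3: tbl 0x2D, slot 15 ⇒ 0x46004 (P0/RW0/US1/PS0)
  ✗ PAGE_NOT_PRESENT  [4 reads]

Entries read for #1: 4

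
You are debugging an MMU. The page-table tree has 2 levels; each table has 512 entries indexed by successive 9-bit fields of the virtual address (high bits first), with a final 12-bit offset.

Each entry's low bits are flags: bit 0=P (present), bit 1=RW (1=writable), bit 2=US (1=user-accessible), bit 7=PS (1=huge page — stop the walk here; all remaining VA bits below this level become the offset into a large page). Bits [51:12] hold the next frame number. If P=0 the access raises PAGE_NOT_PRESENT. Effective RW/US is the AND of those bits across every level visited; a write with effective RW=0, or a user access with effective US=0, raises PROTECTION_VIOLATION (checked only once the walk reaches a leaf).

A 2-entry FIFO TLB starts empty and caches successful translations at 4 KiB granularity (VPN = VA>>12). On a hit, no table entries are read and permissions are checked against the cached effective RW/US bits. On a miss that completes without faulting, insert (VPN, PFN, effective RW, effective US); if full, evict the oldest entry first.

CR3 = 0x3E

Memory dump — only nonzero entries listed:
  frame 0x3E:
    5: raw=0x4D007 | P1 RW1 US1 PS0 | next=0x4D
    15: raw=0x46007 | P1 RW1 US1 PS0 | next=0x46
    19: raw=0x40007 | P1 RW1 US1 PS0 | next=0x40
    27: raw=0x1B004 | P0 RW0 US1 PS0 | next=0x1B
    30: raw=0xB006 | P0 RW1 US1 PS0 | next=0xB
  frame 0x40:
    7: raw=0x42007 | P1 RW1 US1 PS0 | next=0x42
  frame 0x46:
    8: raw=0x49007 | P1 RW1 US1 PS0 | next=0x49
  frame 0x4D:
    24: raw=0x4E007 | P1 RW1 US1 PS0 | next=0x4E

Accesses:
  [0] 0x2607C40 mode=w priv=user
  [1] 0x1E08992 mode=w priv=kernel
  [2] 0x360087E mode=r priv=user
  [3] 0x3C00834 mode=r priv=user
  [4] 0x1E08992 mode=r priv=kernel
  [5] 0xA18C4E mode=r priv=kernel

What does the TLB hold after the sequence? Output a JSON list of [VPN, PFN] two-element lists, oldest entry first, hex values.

Walk each access:
#0 VA=0x2607C40 (w,user):
  lvl0: tbl 0x3E, slot 19 ⇒ 0x40007 (P1/RW1/US1/PS0)
  lvl1: tbl 0x40, slot 7 ⇒ 0x42007 (P1/RW1/US1/PS0)
  → PA=0x42C40  (2 entries read)
#1 VA=0x1E08992 (w,kernel):
  lvl0: tbl 0x3E, slot 15 ⇒ 0x46007 (P1/RW1/US1/PS0)
  lvl1: tbl 0x46, slot 8 ⇒ 0x49007 (P1/RW1/US1/PS0)
  → PA=0x49992  (2 entries read)
#2 VA=0x360087E (r,user):
  lvl0: tbl 0x3E, slot 27 ⇒ 0x1B004 (P0/RW0/US1/PS0)
  ✗ PAGE_NOT_PRESENT  [1 reads]
#3 VA=0x3C00834 (r,user):
  lvl0: tbl 0x3E, slot 30 ⇒ 0xB006 (P0/RW1/US1/PS0)
  ✗ PAGE_NOT_PRESENT  [1 reads]
#4 VA=0x1E08992 (r,kernel):
  TLB hit vpn=0x1E08 → PA=0x49992
#5 VA=0xA18C4E (r,kernel):
  lvl0: tbl 0x3E, slot 5 ⇒ 0x4D007 (P1/RW1/US1/PS0)
  lvl1: tbl 0x4D, slot 24 ⇒ 0x4E007 (P1/RW1/US1/PS0)
  → PA=0x4EC4E  (2 entries read)

TLB: [["0x1E08", "0x49"], ["0xA18", "0x4E"]]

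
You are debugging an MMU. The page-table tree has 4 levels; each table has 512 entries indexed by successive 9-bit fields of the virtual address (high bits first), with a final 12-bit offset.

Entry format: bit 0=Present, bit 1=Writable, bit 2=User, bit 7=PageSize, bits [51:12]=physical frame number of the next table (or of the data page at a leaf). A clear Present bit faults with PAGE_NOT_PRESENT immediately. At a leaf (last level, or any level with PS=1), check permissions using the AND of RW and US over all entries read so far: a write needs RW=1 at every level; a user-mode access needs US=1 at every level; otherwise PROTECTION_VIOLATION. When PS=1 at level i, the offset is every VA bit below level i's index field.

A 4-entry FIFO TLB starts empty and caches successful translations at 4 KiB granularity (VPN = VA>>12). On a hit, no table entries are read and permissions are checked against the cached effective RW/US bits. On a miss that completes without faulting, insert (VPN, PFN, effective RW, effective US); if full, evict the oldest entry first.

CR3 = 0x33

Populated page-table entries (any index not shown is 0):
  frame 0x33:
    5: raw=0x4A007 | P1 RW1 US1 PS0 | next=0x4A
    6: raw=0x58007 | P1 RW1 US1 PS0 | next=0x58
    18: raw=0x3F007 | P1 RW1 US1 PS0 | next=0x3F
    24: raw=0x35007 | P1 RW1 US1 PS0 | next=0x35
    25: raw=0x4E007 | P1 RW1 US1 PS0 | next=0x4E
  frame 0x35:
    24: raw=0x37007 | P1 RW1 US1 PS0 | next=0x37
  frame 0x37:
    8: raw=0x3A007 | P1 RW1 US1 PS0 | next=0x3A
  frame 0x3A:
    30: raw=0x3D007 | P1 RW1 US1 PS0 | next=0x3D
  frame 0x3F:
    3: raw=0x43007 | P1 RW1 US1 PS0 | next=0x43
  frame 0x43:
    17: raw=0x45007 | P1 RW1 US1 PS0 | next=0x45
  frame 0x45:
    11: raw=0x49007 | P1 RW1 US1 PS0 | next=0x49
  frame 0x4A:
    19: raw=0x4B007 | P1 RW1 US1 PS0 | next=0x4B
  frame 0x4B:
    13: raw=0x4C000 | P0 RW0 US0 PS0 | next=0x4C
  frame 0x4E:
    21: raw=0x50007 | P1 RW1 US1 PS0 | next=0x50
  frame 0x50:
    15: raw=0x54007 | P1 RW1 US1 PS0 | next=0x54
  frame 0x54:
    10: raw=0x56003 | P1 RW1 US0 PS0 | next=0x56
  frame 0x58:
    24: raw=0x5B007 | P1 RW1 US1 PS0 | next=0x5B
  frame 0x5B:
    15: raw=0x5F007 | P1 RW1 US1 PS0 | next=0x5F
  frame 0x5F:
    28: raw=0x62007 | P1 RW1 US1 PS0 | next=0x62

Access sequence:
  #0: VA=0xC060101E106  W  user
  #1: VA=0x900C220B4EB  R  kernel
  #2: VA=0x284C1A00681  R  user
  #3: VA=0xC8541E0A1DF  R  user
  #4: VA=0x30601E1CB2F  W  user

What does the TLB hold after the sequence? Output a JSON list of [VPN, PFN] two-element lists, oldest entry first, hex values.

Trace:
#0 VA=0xC060101E106 (w,user):
  L0 @0x33[24] → 0x35007  P=1,RW=1,US=1,PS=0
  L1 @0x35[24] → 0x37007  P=1,RW=1,US=1,PS=0
  L2 @0x37[8] → 0x3A007  P=1,RW=1,US=1,PS=0
  L3 @0x3A[30] → 0x3D007  P=1,RW=1,US=1,PS=0
  → PA=0x3D106  (4 entries read)
#1 VA=0x900C220B4EB (r,kernel):
  L0 @0x33[18] → 0x3F007  P=1,RW=1,US=1,PS=0
  L1 @0x3F[3] → 0x43007  P=1,RW=1,US=1,PS=0
  L2 @0x43[17] → 0x45007  P=1,RW=1,US=1,PS=0
  L3 @0x45[11] → 0x49007  P=1,RW=1,US=1,PS=0
  → PA=0x494EB  (4 entries read)
#2 VA=0x284C1A00681 (r,user):
  L0 @0x33[5] → 0x4A007  P=1,RW=1,US=1,PS=0
  L1 @0x4A[19] → 0x4B007  P=1,RW=1,US=1,PS=0
  L2 @0x4B[13] → 0x4C000  P=0,RW=0,US=0,PS=0
  → PAGE_NOT_PRESENT  (3 entries read)
#3 VA=0xC8541E0A1DF (r,user):
  L0 @0x33[25] → 0x4E007  P=1,RW=1,US=1,PS=0
  L1 @0x4E[21] → 0x50007  P=1,RW=1,US=1,PS=0
  L2 @0x50[15] → 0x54007  P=1,RW=1,US=1,PS=0
  L3 @0x54[10] → 0x56003  P=1,RW=1,US=0,PS=0
  → PROTECTION_VIOLATION  (4 entries read)
#4 VA=0x30601E1CB2F (w,user):
  L0 @0x33[6] → 0x58007  P=1,RW=1,US=1,PS=0
  L1 @0x58[24] → 0x5B007  P=1,RW=1,US=1,PS=0
  L2 @0x5B[15] → 0x5F007  P=1,RW=1,US=1,PS=0
  L3 @0x5F[28] → 0x62007  P=1,RW=1,US=1,PS=0
  → PA=0x62B2F  (4 entries read)

TLB: [["0xC060101E", "0x3D"], ["0x900C220B", "0x49"], ["0x30601E1C", "0x62"]]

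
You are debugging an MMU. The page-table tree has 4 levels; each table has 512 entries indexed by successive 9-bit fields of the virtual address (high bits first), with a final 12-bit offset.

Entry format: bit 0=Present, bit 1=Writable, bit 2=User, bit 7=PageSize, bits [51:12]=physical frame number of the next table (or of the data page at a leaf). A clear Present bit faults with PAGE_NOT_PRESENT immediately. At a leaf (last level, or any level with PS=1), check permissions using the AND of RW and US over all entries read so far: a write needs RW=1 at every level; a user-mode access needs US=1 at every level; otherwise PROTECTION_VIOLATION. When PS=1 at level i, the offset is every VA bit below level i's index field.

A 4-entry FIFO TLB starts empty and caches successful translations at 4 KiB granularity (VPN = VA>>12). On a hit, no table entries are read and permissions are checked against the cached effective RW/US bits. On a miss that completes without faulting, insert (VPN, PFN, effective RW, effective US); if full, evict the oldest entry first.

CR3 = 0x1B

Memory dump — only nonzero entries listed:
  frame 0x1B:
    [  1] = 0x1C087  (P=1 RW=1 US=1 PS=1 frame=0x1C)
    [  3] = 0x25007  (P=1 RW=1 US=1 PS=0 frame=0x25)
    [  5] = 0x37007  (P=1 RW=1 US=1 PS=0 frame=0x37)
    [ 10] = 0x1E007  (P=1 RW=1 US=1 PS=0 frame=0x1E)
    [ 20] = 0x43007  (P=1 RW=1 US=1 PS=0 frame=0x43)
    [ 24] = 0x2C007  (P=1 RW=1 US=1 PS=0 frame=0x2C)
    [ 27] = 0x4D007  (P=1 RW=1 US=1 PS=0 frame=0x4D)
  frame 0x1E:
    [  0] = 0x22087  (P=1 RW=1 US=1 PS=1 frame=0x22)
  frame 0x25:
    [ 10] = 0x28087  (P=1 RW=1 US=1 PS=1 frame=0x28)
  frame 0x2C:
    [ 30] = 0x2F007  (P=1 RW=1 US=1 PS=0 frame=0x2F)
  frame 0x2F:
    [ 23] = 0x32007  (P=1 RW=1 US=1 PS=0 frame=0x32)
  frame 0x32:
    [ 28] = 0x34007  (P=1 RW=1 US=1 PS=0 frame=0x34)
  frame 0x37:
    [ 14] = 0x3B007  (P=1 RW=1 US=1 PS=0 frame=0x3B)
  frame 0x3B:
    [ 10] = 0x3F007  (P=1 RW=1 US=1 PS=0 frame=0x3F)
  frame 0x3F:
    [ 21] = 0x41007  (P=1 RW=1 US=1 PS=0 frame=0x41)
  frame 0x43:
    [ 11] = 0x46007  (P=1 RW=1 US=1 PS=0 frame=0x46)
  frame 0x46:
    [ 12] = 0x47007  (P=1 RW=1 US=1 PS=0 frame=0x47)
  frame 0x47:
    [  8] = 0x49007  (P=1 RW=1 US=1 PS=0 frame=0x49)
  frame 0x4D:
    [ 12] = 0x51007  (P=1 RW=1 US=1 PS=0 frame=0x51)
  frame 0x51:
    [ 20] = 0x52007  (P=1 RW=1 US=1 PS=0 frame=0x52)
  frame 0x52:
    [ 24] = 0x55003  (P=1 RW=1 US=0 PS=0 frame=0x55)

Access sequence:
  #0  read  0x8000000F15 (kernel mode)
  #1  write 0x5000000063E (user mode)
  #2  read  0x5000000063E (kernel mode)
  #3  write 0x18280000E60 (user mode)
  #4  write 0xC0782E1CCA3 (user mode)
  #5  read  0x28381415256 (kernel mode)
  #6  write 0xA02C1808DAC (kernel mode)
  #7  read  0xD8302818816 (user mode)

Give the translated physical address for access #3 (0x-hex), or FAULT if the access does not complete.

Per-access translation:
#0 VA=0x8000000F15 (r,kernel):
  L0 @0x1B[1] → 0x1C087  P=1,RW=1,US=1,PS=1
  → PA=0x1CF15 (huge @L0)  (1 entries read)
#1 VA=0x5000000063E (w,user):
  L0 @0x1B[10] → 0x1E007  P=1,RW=1,US=1,PS=0
  L1 @0x1E[0] → 0x22087  P=1,RW=1,US=1,PS=1
  → PA=0x2263E (huge @L1)  (2 entries read)
#2 VA=0x5000000063E (r,kernel):
  TLB hit vpn=0x50000000 → PA=0x2263E
#3 VA=0x18280000E60 (w,user):
  L0 @0x1B[3] → 0x25007  P=1,RW=1,US=1,PS=0
  L1 @0x25[10] → 0x28087  P=1,RW=1,US=1,PS=1
  → PA=0x28E60 (huge @L1)  (2 entries read)
#4 VA=0xC0782E1CCA3 (w,user):
  L0 @0x1B[24] → 0x2C007  P=1,RW=1,US=1,PS=0
  L1 @0x2C[30] → 0x2F007  P=1,RW=1,US=1,PS=0
  L2 @0x2F[23] → 0x32007  P=1,RW=1,US=1,PS=0
  L3 @0x32[28] → 0x34007  P=1,RW=1,US=1,PS=0
  → PA=0x34CA3  (4 entries read)
#5 VA=0x28381415256 (r,kernel):
  L0 @0x1B[5] → 0x37007  P=1,RW=1,US=1,PS=0
  L1 @0x37[14] → 0x3B007  P=1,RW=1,US=1,PS=0
  L2 @0x3B[10] → 0x3F007  P=1,RW=1,US=1,PS=0
  L3 @0x3F[21] → 0x41007  P=1,RW=1,US=1,PS=0
  → PA=0x41256  (4 entries read)
#6 VA=0xA02C1808DAC (w,kernel):
  L0 @0x1B[20] → 0x43007  P=1,RW=1,US=1,PS=0
  L1 @0x43[11] → 0x46007  P=1,RW=1,US=1,PS=0
  L2 @0x46[12] → 0x47007  P=1,RW=1,US=1,PS=0
  L3 @0x47[8] → 0x49007  P=1,RW=1,US=1,PS=0
  → PA=0x49DAC  (4 entries read)
#7 VA=0xD8302818816 (r,user):
  L0 @0x1B[27] → 0x4D007  P=1,RW=1,US=1,PS=0
  L1 @0x4D[12] → 0x51007  P=1,RW=1,US=1,PS=0
  L2 @0x51[20] → 0x52007  P=1,RW=1,US=1,PS=0
  L3 @0x52[24] → 0x55003  P=1,RW=1,US=0,PS=0
  ✗ PROTECTION_VIOLATION  [4 reads]

Access #3 PA: 0x28E60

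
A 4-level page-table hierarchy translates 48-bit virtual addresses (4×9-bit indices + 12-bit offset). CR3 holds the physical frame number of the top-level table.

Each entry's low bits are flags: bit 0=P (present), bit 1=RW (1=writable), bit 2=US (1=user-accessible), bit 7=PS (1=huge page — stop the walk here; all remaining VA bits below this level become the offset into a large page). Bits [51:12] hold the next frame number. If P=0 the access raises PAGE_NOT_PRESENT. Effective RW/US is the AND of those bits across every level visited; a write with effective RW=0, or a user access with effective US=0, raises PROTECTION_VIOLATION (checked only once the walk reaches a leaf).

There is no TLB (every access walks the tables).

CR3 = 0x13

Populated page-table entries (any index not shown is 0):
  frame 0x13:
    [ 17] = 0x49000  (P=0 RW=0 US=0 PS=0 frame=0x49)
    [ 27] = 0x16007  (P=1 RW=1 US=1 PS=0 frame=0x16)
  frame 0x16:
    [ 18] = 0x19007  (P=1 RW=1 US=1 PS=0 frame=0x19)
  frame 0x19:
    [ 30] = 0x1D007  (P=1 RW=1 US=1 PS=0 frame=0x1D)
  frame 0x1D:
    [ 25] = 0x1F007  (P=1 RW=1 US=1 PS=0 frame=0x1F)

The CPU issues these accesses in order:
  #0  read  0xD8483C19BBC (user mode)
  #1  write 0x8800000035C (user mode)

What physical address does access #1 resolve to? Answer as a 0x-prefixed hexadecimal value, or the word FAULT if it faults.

Trace:
#0 VA=0xD8483C19BBC (r,user):
  L0 @0x13[27] → 0x16007  P=1,RW=1,US=1,PS=0
  L1 @0x16[18] → 0x19007  P=1,RW=1,US=1,PS=0
  L2 @0x19[30] → 0x1D007  P=1,RW=1,US=1,PS=0
  L3 @0x1D[25] → 0x1F007  P=1,RW=1,US=1,PS=0
  ✓ 0x1FBBC  — 4 lookups
#1 VA=0x8800000035C (w,user):
  L0 @0x13[17] → 0x49000  P=0,RW=0,US=0,PS=0
  ⇒ fault: PAGE_NOT_PRESENT  — 1 lookups

Access #1 PA: FAULT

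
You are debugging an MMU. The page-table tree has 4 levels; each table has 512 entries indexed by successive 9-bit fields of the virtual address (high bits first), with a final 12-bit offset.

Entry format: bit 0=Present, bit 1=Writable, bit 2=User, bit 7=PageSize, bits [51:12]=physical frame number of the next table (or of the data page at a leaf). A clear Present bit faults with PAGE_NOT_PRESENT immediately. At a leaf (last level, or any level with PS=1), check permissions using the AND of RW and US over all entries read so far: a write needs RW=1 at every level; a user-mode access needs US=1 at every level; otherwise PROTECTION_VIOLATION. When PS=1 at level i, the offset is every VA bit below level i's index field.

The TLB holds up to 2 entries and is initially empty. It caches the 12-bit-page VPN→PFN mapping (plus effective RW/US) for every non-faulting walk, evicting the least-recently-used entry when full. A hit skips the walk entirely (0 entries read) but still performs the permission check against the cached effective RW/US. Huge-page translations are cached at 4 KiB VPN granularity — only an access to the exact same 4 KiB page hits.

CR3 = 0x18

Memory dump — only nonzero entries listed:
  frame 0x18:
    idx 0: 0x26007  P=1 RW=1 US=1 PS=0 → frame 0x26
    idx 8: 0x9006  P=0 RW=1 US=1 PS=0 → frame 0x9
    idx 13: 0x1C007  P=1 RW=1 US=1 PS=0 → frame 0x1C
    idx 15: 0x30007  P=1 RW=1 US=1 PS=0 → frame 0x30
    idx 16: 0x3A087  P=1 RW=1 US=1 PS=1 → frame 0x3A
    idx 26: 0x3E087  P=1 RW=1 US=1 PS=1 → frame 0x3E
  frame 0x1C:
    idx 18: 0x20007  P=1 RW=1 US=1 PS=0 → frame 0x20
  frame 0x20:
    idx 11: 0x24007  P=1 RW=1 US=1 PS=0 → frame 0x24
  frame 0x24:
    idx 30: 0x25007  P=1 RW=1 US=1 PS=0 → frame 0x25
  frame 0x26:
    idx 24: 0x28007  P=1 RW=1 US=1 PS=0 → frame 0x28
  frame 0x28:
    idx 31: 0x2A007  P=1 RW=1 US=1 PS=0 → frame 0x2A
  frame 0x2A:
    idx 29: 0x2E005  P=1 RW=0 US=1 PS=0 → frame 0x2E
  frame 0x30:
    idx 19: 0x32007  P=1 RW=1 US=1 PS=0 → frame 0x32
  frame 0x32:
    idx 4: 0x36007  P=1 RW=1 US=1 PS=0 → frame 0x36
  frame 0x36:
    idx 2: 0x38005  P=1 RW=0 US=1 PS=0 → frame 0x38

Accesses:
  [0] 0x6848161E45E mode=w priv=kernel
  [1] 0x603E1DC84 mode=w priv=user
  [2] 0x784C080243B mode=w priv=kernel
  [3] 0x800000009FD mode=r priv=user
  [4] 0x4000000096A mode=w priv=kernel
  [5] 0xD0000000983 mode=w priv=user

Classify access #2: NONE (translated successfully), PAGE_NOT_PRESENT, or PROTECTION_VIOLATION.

Per-access translation:
#0 VA=0x6848161E45E (w,kernel):
  L0: frame=0x18 idx=13 entry=0x1C007 [P=1 RW=1 US=1 PS=0]
  L1: frame=0x1C idx=18 entry=0x20007 [P=1 RW=1 US=1 PS=0]
  L2: frame=0x20 idx=11 entry=0x24007 [P=1 RW=1 US=1 PS=0]
  L3: frame=0x24 idx=30 entry=0x25007 [P=1 RW=1 US=1 PS=0]
  → PA=0x2545E  (4 entries read)
#1 VA=0x603E1DC84 (w,user):
  L0: frame=0x18 idx=0 entry=0x26007 [P=1 RW=1 US=1 PS=0]
  L1: frame=0x26 idx=24 entry=0x28007 [P=1 RW=1 US=1 PS=0]
  L2: frame=0x28 idx=31 entry=0x2A007 [P=1 RW=1 US=1 PS=0]
  L3: frame=0x2A idx=29 entry=0x2E005 [P=1 RW=0 US=1 PS=0]
  ⇒ fault: PROTECTION_VIOLATION  — 4 lookups
#2 VA=0x784C080243B (w,kernel):
  L0: frame=0x18 idx=15 entry=0x30007 [P=1 RW=1 US=1 PS=0]
  L1: frame=0x30 idx=19 entry=0x32007 [P=1 RW=1 US=1 PS=0]
  L2: frame=0x32 idx=4 entry=0x36007 [P=1 RW=1 US=1 PS=0]
  L3: frame=0x36 idx=2 entry=0x38005 [P=1 RW=0 US=1 PS=0]
  ⇒ fault: PROTECTION_VIOLATION  — 4 lookups
#3 VA=0x800000009FD (r,user):
  L0: frame=0x18 idx=16 entry=0x3A087 [P=1 RW=1 US=1 PS=1]
  → PA=0x3A9FD (huge @L0)  (1 entries read)
#4 VA=0x4000000096A (w,kernel):
  L0: frame=0x18 idx=8 entry=0x9006 [P=0 RW=1 US=1 PS=0]
  ⇒ fault: PAGE_NOT_PRESENT  — 1 lookups
#5 VA=0xD0000000983 (w,user):
  L0: frame=0x18 idx=26 entry=0x3E087 [P=1 RW=1 US=1 PS=1]
  → PA=0x3E983 (huge @L0)  (1 entries read)

Access #2 fault: PROTECTION_VIOLATION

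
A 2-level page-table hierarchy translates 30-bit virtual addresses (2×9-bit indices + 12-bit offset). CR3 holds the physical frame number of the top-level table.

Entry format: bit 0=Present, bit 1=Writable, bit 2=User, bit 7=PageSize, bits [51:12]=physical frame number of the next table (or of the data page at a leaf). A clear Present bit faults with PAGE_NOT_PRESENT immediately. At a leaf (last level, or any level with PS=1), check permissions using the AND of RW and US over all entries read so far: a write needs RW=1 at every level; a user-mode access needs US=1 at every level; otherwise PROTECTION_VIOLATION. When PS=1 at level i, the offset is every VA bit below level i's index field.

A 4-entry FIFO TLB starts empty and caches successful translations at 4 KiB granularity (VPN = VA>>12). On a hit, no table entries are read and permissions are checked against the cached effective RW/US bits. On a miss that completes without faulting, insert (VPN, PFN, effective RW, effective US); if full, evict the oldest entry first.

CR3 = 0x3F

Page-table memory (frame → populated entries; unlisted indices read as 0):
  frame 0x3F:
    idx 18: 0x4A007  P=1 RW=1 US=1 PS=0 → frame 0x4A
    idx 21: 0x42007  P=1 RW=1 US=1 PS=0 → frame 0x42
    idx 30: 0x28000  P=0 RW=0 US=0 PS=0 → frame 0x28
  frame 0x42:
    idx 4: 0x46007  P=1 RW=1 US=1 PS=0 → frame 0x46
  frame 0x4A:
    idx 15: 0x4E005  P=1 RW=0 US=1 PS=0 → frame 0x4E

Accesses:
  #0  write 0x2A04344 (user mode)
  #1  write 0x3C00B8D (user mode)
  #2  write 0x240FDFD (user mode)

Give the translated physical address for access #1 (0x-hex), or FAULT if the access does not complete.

Trace:
#0 VA=0x2A04344 (w,user):
  L0: frame=0x3F idx=21 entry=0x42007 [P=1 RW=1 US=1 PS=0]
  L1: frame=0x42 idx=4 entry=0x46007 [P=1 RW=1 US=1 PS=0]
  → PA=0x46344  (2 entries read)
#1 VA=0x3C00B8D (w,user):
  L0: frame=0x3F idx=30 entry=0x28000 [P=0 RW=0 US=0 PS=0]
  ⇒ fault: PAGE_NOT_PRESENT  — 1 lookups
#2 VA=0x240FDFD (w,user):
  L0: frame=0x3F idx=18 entry=0x4A007 [P=1 RW=1 US=1 PS=0]
  L1: frame=0x4A idx=15 entry=0x4E005 [P=1 RW=0 US=1 PS=0]
  ⇒ fault: PROTECTION_VIOLATION  — 2 lookups

Access #1 PA: FAULT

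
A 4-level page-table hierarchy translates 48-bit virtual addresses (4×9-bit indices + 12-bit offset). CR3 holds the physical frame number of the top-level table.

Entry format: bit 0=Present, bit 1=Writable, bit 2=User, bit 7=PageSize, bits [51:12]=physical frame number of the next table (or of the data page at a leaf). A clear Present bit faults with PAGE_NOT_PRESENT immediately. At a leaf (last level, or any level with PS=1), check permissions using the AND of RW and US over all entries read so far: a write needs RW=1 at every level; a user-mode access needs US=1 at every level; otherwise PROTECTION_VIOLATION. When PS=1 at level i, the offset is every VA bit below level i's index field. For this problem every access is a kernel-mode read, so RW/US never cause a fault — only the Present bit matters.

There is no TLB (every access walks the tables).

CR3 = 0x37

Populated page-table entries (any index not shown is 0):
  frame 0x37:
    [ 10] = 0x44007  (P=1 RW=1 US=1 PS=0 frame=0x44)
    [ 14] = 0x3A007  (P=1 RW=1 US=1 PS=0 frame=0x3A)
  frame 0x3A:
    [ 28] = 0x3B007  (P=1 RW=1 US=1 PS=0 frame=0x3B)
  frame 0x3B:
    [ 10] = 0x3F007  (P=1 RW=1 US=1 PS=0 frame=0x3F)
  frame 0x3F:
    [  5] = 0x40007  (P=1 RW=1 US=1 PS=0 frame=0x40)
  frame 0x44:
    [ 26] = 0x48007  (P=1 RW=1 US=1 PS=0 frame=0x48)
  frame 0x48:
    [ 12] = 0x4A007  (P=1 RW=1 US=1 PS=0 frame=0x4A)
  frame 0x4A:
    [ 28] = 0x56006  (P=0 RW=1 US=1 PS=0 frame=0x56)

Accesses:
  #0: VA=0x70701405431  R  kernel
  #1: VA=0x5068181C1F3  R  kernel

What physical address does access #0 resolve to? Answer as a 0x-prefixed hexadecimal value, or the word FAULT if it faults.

Walk each access:
#0 VA=0x70701405431 (r,kernel):
  L0 @0x37[14] → 0x3A007  P=1,RW=1,US=1,PS=0
  L1 @0x3A[28] → 0x3B007  P=1,RW=1,US=1,PS=0
  L2 @0x3B[10] → 0x3F007  P=1,RW=1,US=1,PS=0
  L3 @0x3F[5] → 0x40007  P=1,RW=1,US=1,PS=0
  ✓ 0x40431  — 4 lookups
#1 VA=0x5068181C1F3 (r,kernel):
  L0 @0x37[10] → 0x44007  P=1,RW=1,US=1,PS=0
  L1 @0x44[26] → 0x48007  P=1,RW=1,US=1,PS=0
  L2 @0x48[12] → 0x4A007  P=1,RW=1,US=1,PS=0
  L3 @0x4A[28] → 0x56006  P=0,RW=1,US=1,PS=0
  ✗ PAGE_NOT_PRESENT  [4 reads]

Access #0 PA: 0x40431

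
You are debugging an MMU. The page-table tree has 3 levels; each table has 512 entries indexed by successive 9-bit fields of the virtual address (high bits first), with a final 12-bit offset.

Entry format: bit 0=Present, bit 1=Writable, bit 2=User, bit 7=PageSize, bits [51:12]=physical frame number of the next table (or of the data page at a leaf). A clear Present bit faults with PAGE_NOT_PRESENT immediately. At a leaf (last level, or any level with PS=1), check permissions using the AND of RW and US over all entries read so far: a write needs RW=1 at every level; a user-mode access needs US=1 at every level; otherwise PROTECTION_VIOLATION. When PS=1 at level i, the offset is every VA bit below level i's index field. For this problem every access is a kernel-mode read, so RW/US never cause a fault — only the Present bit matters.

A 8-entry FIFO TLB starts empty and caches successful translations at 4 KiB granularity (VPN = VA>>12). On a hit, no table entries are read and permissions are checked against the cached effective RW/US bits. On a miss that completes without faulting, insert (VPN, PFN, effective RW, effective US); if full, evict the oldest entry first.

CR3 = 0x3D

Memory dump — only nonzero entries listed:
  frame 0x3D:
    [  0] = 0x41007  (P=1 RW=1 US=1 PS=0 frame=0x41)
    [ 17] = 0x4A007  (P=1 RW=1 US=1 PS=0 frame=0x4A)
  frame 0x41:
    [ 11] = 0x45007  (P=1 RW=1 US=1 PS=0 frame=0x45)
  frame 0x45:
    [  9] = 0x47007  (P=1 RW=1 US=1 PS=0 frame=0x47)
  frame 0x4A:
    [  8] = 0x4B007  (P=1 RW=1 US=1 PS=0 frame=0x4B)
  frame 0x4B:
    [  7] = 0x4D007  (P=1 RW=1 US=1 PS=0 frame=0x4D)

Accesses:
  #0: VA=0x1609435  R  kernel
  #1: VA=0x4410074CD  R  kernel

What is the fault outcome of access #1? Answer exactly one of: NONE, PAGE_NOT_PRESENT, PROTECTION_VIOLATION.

Walk each access:
#0 VA=0x1609435 (r,kernel):
  lvl0: tbl 0x3D, slot 0 ⇒ 0x41007 (P1/RW1/US1/PS0)
  lvl1: tbl 0x41, slot 11 ⇒ 0x45007 (P1/RW1/US1/PS0)
  lvl2: tbl 0x45, slot 9 ⇒ 0x47007 (P1/RW1/US1/PS0)
  ✓ 0x47435  — 3 lookups
#1 VA=0x4410074CD (r,kernel):
  lvl0: tbl 0x3D, slot 17 ⇒ 0x4A007 (P1/RW1/US1/PS0)
  lvl1: tbl 0x4A, slot 8 ⇒ 0x4B007 (P1/RW1/US1/PS0)
  lvl2: tbl 0x4B, slot 7 ⇒ 0x4D007 (P1/RW1/US1/PS0)
  ✓ 0x4D4CD  — 3 lookups

Access #1 fault: NONE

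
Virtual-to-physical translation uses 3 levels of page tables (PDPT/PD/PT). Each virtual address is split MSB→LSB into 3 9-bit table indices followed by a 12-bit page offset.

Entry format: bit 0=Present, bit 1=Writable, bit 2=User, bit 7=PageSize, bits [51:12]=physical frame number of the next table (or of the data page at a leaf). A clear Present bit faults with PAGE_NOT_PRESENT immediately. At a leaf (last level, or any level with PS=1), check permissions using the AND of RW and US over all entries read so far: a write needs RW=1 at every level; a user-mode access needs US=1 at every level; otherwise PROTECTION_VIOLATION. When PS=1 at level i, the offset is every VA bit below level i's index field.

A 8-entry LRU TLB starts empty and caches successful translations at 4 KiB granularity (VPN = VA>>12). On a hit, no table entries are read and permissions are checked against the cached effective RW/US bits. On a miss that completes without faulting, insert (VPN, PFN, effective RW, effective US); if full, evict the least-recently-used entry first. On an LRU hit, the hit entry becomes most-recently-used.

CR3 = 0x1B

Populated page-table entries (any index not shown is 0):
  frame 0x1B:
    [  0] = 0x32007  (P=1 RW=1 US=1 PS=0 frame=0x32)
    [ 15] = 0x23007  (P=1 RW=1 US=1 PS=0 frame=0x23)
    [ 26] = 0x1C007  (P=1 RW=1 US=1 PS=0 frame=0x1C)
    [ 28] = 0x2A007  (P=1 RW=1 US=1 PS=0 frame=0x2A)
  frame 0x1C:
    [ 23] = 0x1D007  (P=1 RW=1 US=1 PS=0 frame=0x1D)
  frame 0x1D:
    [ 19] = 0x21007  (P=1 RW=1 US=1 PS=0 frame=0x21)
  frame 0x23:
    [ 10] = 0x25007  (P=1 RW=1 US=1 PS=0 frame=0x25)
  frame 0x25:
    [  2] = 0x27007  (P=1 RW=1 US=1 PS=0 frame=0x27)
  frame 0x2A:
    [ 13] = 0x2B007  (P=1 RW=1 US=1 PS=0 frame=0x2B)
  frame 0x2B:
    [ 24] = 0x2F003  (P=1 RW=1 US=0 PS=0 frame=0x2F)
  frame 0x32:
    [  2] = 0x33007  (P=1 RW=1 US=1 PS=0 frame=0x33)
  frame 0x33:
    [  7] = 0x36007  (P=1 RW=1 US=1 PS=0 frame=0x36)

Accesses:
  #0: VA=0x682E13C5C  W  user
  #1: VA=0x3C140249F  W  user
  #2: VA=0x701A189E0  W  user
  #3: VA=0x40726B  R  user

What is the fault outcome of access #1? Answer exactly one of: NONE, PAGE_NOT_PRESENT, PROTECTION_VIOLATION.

Per-access translation:
#0 VA=0x682E13C5C (w,user):
  lvl0: tbl 0x1B, slot 26 ⇒ 0x1C007 (P1/RW1/US1/PS0)
  lvl1: tbl 0x1C, slot 23 ⇒ 0x1D007 (P1/RW1/US1/PS0)
  lvl2: tbl 0x1D, slot 19 ⇒ 0x21007 (P1/RW1/US1/PS0)
  → PA=0x21C5C  (3 entries read)
#1 VA=0x3C140249F (w,user):
  lvl0: tbl 0x1B, slot 15 ⇒ 0x23007 (P1/RW1/US1/PS0)
  lvl1: tbl 0x23, slot 10 ⇒ 0x25007 (P1/RW1/US1/PS0)
  lvl2: tbl 0x25, slot 2 ⇒ 0x27007 (P1/RW1/US1/PS0)
  → PA=0x2749F  (3 entries read)
#2 VA=0x701A189E0 (w,user):
  lvl0: tbl 0x1B, slot 28 ⇒ 0x2A007 (P1/RW1/US1/PS0)
  lvl1: tbl 0x2A, slot 13 ⇒ 0x2B007 (P1/RW1/US1/PS0)
  lvl2: tbl 0x2B, slot 24 ⇒ 0x2F003 (P1/RW1/US0/PS0)
  → PROTECTION_VIOLATION  (3 entries read)
#3 VA=0x40726B (r,user):
  lvl0: tbl 0x1B, slot 0 ⇒ 0x32007 (P1/RW1/US1/PS0)
  lvl1: tbl 0x32, slot 2 ⇒ 0x33007 (P1/RW1/US1/PS0)
  lvl2: tbl 0x33, slot 7 ⇒ 0x36007 (P1/RW1/US1/PS0)
  → PA=0x3626B  (3 entries read)

Access #1 fault: NONE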